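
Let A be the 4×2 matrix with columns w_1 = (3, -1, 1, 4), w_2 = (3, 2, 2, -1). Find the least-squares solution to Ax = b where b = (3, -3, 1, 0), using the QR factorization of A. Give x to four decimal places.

x = (0.4534, 0.1518)

e_1 = w_1/‖w_1‖ = (3, -1, 1, 4)/5.1962 = (0.5774, -0.1925, 0.1925, 0.7698).
r_{12} = e_1·w_2 = 0.9623.
u_2 = w_2 − 0.9623·e_1 = (2.4444, 2.1852, 1.8148, -1.7407).
‖u_2‖ = 4.1321, so e_2 = (0.5916, 0.5288, 0.4392, -0.4213).
Qᵀb = (2.5019, 0.6274).
Back-substitute: x_2 = 0.6274/4.1321 = 0.1518.
x_1 = (2.5019 − 0.9623·0.1518)/5.1962 = 0.4534.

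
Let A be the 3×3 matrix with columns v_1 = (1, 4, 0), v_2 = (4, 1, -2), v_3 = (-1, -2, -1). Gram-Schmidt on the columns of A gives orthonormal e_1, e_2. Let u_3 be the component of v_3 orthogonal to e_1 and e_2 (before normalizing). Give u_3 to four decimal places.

u_3 = (-0.5188, 0.1297, -0.9727)

v_1 = (1, 4, 0); ‖v_1‖ = 4.1231, so e_1 = (0.2425, 0.9701, 0.0000).
e_1·v_2 = 0.2425·4 + 0.9701·1 + 0.0000·(-2) = 1.9403.
u_2 = v_2 − 1.9403·e_1 = (3.5294, -0.8824, -2.0000).
‖u_2‖ = 4.1515, so e_2 = (0.8501, -0.2125, -0.4817).
e_1·v_3 = 0.2425·(-1) + 0.9701·(-2) + 0.0000·(-1) = -2.1828; e_2·v_3 = 0.8501·(-1) + (-0.2125)·(-2) + (-0.4817)·(-1) = 0.0567.
u_3 = v_3 + 2.1828·e_1 − 0.0567·e_2 = (-0.5188, 0.1297, -0.9727).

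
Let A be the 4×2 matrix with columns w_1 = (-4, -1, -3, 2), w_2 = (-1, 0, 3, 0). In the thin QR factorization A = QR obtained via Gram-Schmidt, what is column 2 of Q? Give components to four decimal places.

q_2 = (-0.5505, -0.0550, 0.8257, 0.1101)

w_1 = (-4, -1, -3, 2); ‖w_1‖ = 5.4772, so q_1 = (-0.7303, -0.1826, -0.5477, 0.3651).
q_1·w_2 = (-0.7303)·(-1) + (-0.1826)·0 + (-0.5477)·3 + 0.3651·0 = -0.9129.
u_2 = w_2 + 0.9129·q_1 = (-1.6667, -0.1667, 2.5000, 0.3333).
‖u_2‖ = 3.0277, so q_2 = (-0.5505, -0.0550, 0.8257, 0.1101).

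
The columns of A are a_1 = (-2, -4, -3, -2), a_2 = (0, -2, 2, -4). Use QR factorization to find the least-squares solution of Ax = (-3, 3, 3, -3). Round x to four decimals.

a_1 = (-2, -4, -3, -2); ‖a_1‖ = 5.7446, so e_1 = (-0.3482, -0.6963, -0.5222, -0.3482).
e_1·a_2 = (-0.3482)·0 + (-0.6963)·(-2) + (-0.5222)·2 + (-0.3482)·(-4) = 1.7408.
u_2 = a_2 − 1.7408·e_1 = (0.6061, -0.7879, 2.9091, -3.3939).
‖u_2‖ = 4.5793, so e_2 = (0.1323, -0.1721, 0.6353, -0.7412).
Qᵀb = (-1.5667, 3.2161).
Back-substitute: x_2 = 3.2161/4.5793 = 0.7023.
x_1 = (-1.5667 − 1.7408·0.7023)/5.7446 = -0.4855.

x = (-0.4855, 0.7023)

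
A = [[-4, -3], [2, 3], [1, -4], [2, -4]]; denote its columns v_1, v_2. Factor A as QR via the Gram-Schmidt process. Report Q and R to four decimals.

v_1 = (-4, 2, 1, 2); ‖v_1‖ = 5.0000, so e_1 = (-0.8000, 0.4000, 0.2000, 0.4000).
e_1·v_2 = (-0.8000)·(-3) + 0.4000·3 + 0.2000·(-4) + 0.4000·(-4) = 1.2000.
u_2 = v_2 − 1.2000·e_1 = (-2.0400, 2.5200, -4.2400, -4.4800).
‖u_2‖ = 6.9685, so e_2 = (-0.2927, 0.3616, -0.6085, -0.6429).

Q = [[-0.8000, -0.2927], [0.4000, 0.3616], [0.2000, -0.6085], [0.4000, -0.6429]], R = [[5.0000, 1.2000], [0.0000, 6.9685]]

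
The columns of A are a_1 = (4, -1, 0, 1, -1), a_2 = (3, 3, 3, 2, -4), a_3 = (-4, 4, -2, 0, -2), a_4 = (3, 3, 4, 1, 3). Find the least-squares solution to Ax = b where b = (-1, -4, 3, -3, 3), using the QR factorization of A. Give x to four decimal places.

a_1 = (4, -1, 0, 1, -1); ‖a_1‖ = 4.3589, so e_1 = (0.9177, -0.2294, 0.0000, 0.2294, -0.2294).
e_1·a_2 = 0.9177·3 + (-0.2294)·3 + 0.0000·3 + 0.2294·2 + (-0.2294)·(-4) = 3.4412.
u_2 = a_2 − 3.4412·e_1 = (-0.1579, 3.7895, 3.0000, 1.2105, -3.2105).
‖u_2‖ = 5.9294, so e_2 = (-0.0266, 0.6391, 0.5060, 0.2042, -0.5415).
e_1·a_3 = 0.9177·(-4) + (-0.2294)·4 + 0.0000·(-2) + 0.2294·0 + (-0.2294)·(-2) = -4.1295; e_2·a_3 = (-0.0266)·(-4) + 0.6391·4 + 0.5060·(-2) + 0.2042·0 + (-0.5415)·(-2) = 2.7339.
u_3 = a_3 + 4.1295·e_1 − 2.7339·e_2 = (-0.1377, 1.3054, -3.3832, 0.3892, -1.4671).
‖u_3‖ = 3.9336, so e_3 = (-0.0350, 0.3319, -0.8601, 0.0989, -0.3730).
e_1·a_4 = 0.9177·3 + (-0.2294)·3 + 0.0000·4 + 0.2294·1 + (-0.2294)·3 = 1.6059; e_2·a_4 = (-0.0266)·3 + 0.6391·3 + 0.5060·4 + 0.2042·1 + (-0.5415)·3 = 2.4410; e_3·a_4 = (-0.0350)·3 + 0.3319·3 + (-0.8601)·4 + 0.0989·1 + (-0.3730)·3 = -3.5698.
u_4 = a_4 − 1.6059·e_1 − 2.4410·e_2 + 3.5698·e_3 = (1.4663, 2.9930, -0.3053, 0.4865, 3.3587).
‖u_4‖ = 4.7665, so e_4 = (0.3076, 0.6279, -0.0641, 0.1021, 0.7047).
Qᵀb = (-1.3765, -3.2487, -5.2884, -1.2037).
Back-substitute: x_4 = -1.2037/4.7665 = -0.2525.
x_3 = (-5.2884 + 3.5698·(-0.2525))/3.9336 = -1.5736.
x_2 = (-3.2487 − 2.7339·(-1.5736) − 2.4410·(-0.2525))/5.9294 = 0.2816.
x_1 = (-1.3765 − 3.4412·0.2816 + 4.1295·(-1.5736) − 1.6059·(-0.2525))/4.3589 = -1.9359.

x = (-1.9359, 0.2816, -1.5736, -0.2525)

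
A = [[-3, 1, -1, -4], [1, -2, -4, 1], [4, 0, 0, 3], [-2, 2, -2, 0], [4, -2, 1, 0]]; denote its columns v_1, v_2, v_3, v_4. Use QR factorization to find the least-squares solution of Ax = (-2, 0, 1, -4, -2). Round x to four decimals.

x = (-0.8458, -1.1749, 0.6861, 0.9652)

v_1 = (-3, 1, 4, -2, 4); ‖v_1‖ = 6.7823, so q_1 = (-0.4423, 0.1474, 0.5898, -0.2949, 0.5898).
q_1·v_2 = (-0.4423)·1 + 0.1474·(-2) + 0.5898·0 + (-0.2949)·2 + 0.5898·(-2) = -2.5065.
u_2 = v_2 + 2.5065·q_1 = (-0.1087, -1.6304, 1.4783, 1.2609, -0.5217).
‖u_2‖ = 2.5918, so q_2 = (-0.0419, -0.6291, 0.5704, 0.4865, -0.2013).
q_1·v_3 = (-0.4423)·(-1) + 0.1474·(-4) + 0.5898·0 + (-0.2949)·(-2) + 0.5898·1 = 1.0321; q_2·v_3 = (-0.0419)·(-1) + (-0.6291)·(-4) + 0.5704·0 + 0.4865·(-2) + (-0.2013)·1 = 1.3840.
u_3 = v_3 − 1.0321·q_1 − 1.3840·q_2 = (-0.4854, -3.2816, -1.3981, -2.3689, 0.6699).
‖u_3‖ = 4.3611, so q_3 = (-0.1113, -0.7525, -0.3206, -0.5432, 0.1536).
q_1·v_4 = (-0.4423)·(-4) + 0.1474·1 + 0.5898·3 + (-0.2949)·0 + 0.5898·0 = 3.6860; q_2·v_4 = (-0.0419)·(-4) + (-0.6291)·1 + 0.5704·3 + 0.4865·0 + (-0.2013)·0 = 1.2498; q_3·v_4 = (-0.1113)·(-4) + (-0.7525)·1 + (-0.3206)·3 + (-0.5432)·0 + 0.1536·0 = -1.2689.
u_4 = v_4 − 3.6860·q_1 − 1.2498·q_2 + 1.2689·q_3 = (-2.4584, 0.2879, -0.2935, -0.2103, -1.7274).
‖u_4‖ = 3.0399, so q_4 = (-0.8087, 0.0947, -0.0966, -0.0692, -0.5682).
Qᵀb = (1.4744, -0.8891, 1.7676, 2.9341).
Back-substitute: x_4 = 2.9341/3.0399 = 0.9652.
x_3 = (1.7676 + 1.2689·0.9652)/4.3611 = 0.6861.
x_2 = (-0.8891 − 1.3840·0.6861 − 1.2498·0.9652)/2.5918 = -1.1749.
x_1 = (1.4744 + 2.5065·(-1.1749) − 1.0321·0.6861 − 3.6860·0.9652)/6.7823 = -0.8458.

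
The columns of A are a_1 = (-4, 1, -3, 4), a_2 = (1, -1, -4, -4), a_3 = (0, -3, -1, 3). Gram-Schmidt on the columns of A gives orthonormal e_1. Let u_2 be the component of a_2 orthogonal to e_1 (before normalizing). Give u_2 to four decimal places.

u_2 = (0.1429, -0.7857, -4.6429, -3.1429)

a_1 = (-4, 1, -3, 4); ‖a_1‖ = 6.4807, so e_1 = (-0.6172, 0.1543, -0.4629, 0.6172).
e_1·a_2 = (-0.6172)·1 + 0.1543·(-1) + (-0.4629)·(-4) + 0.6172·(-4) = -1.3887.
u_2 = a_2 + 1.3887·e_1 = (0.1429, -0.7857, -4.6429, -3.1429).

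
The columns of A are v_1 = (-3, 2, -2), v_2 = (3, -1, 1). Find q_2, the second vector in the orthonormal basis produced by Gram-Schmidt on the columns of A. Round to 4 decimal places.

q_2 = (0.6860, 0.5145, -0.5145)

v_1 = (-3, 2, -2); ‖v_1‖ = 4.1231, so q_1 = (-0.7276, 0.4851, -0.4851).
q_1·v_2 = (-0.7276)·3 + 0.4851·(-1) + (-0.4851)·1 = -3.1530.
u_2 = v_2 + 3.1530·q_1 = (0.7059, 0.5294, -0.5294).
‖u_2‖ = 1.0290, so q_2 = (0.6860, 0.5145, -0.5145).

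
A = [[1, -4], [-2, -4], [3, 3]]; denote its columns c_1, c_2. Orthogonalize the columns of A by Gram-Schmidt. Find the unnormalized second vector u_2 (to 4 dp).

u_2 = (-4.9286, -2.1429, 0.2143)

c_1 = (1, -2, 3); ‖c_1‖ = 3.7417, so e_1 = (0.2673, -0.5345, 0.8018).
e_1·c_2 = 0.2673·(-4) + (-0.5345)·(-4) + 0.8018·3 = 3.4744.
u_2 = c_2 − 3.4744·e_1 = (-4.9286, -2.1429, 0.2143).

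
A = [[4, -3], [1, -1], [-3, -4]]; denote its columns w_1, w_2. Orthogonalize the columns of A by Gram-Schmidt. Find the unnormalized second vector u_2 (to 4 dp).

u_2 = (-2.8462, -0.9615, -4.1154)

w_1 = (4, 1, -3); ‖w_1‖ = 5.0990, so q_1 = (0.7845, 0.1961, -0.5883).
q_1·w_2 = 0.7845·(-3) + 0.1961·(-1) + (-0.5883)·(-4) = -0.1961.
u_2 = w_2 + 0.1961·q_1 = (-2.8462, -0.9615, -4.1154).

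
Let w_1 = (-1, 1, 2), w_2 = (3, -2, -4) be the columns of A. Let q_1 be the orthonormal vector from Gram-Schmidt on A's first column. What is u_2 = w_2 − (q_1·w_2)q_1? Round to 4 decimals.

w_1 = (-1, 1, 2); ‖w_1‖ = 2.4495, so q_1 = (-0.4082, 0.4082, 0.8165).
q_1·w_2 = (-0.4082)·3 + 0.4082·(-2) + 0.8165·(-4) = -5.3072.
u_2 = w_2 + 5.3072·q_1 = (0.8333, 0.1667, 0.3333).

u_2 = (0.8333, 0.1667, 0.3333)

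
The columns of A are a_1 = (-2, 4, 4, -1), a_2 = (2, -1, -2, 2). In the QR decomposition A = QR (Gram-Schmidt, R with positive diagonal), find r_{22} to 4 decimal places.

a_1 = (-2, 4, 4, -1); ‖a_1‖ = 6.0828, so q_1 = (-0.3288, 0.6576, 0.6576, -0.1644).
q_1·a_2 = (-0.3288)·2 + 0.6576·(-1) + 0.6576·(-2) + (-0.1644)·2 = -2.9592.
u_2 = a_2 + 2.9592·q_1 = (1.0270, 0.9459, -0.0541, 1.5135).
r_{22} = ‖u_2‖ = 2.0599.

r_{22} = 2.0599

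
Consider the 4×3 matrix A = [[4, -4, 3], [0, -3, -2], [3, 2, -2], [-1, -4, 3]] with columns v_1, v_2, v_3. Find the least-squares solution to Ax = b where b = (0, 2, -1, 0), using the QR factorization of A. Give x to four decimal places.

x = (-0.1604, -0.3884, -0.3871)

q_1 = v_1/‖v_1‖ = (4, 0, 3, -1)/5.0990 = (0.7845, 0.0000, 0.5883, -0.1961).
r_{12} = q_1·v_2 = -1.1767.
u_2 = v_2 + 1.1767·q_1 = (-3.0769, -3.0000, 2.6923, -4.2308).
‖u_2‖ = 6.6042, so q_2 = (-0.4659, -0.4543, 0.4077, -0.6406).
r_{13} = q_1·v_3 = 0.5883; r_{23} = q_2·v_3 = -3.2264.
u_3 = v_3 − 0.5883·q_1 + 3.2264·q_2 = (1.0353, -3.4656, -1.0309, 1.0485).
‖u_3‖ = 3.9044, so q_3 = (0.2652, -0.8876, -0.2640, 0.2685).
Qᵀb = (-0.5883, -1.3162, -1.5112).
Back-substitute: x_3 = -1.5112/3.9044 = -0.3871.
x_2 = (-1.3162 + 3.2264·(-0.3871))/6.6042 = -0.3884.
x_1 = (-0.5883 + 1.1767·(-0.3884) − 0.5883·(-0.3871))/5.0990 = -0.1604.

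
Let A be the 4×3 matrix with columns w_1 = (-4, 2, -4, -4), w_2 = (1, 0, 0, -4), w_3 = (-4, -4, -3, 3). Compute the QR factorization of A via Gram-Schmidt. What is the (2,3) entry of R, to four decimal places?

q_1 = w_1/‖w_1‖ = (-4, 2, -4, -4)/7.2111 = (-0.5547, 0.2774, -0.5547, -0.5547).
r_{12} = q_1·w_2 = 1.6641.
u_2 = w_2 − 1.6641·q_1 = (1.9231, -0.4615, 0.9231, -3.0769).
‖u_2‖ = 3.7724, so q_2 = (0.5098, -0.1223, 0.2447, -0.8156).
r_{23} = q_2·w_3 = -4.7308.

r_{23} = -4.7308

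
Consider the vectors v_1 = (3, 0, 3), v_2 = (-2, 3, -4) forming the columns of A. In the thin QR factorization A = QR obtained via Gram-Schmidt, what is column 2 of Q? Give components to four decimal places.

e_2 = (0.3015, 0.9045, -0.3015)

e_1 = v_1/‖v_1‖ = (3, 0, 3)/4.2426 = (0.7071, 0.0000, 0.7071).
r_{12} = e_1·v_2 = -4.2426.
u_2 = v_2 + 4.2426·e_1 = (1.0000, 3.0000, -1.0000).
‖u_2‖ = 3.3166, so e_2 = (0.3015, 0.9045, -0.3015).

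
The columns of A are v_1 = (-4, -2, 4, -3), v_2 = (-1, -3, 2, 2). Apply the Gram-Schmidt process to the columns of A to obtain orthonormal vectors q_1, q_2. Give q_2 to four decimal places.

q_1 = v_1/‖v_1‖ = (-4, -2, 4, -3)/6.7082 = (-0.5963, -0.2981, 0.5963, -0.4472).
r_{12} = q_1·v_2 = 1.7889.
u_2 = v_2 − 1.7889·q_1 = (0.0667, -2.4667, 0.9333, 2.8000).
‖u_2‖ = 3.8471, so q_2 = (0.0173, -0.6412, 0.2426, 0.7278).

q_2 = (0.0173, -0.6412, 0.2426, 0.7278)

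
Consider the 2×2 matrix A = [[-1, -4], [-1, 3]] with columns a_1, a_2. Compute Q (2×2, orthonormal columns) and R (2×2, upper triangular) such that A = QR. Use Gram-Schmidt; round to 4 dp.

q_1 = a_1/‖a_1‖ = (-1, -1)/1.4142 = (-0.7071, -0.7071).
r_{12} = q_1·a_2 = 0.7071.
u_2 = a_2 − 0.7071·q_1 = (-3.5000, 3.5000).
‖u_2‖ = 4.9497, so q_2 = (-0.7071, 0.7071).

Q = [[-0.7071, -0.7071], [-0.7071, 0.7071]], R = [[1.4142, 0.7071], [0.0000, 4.9497]]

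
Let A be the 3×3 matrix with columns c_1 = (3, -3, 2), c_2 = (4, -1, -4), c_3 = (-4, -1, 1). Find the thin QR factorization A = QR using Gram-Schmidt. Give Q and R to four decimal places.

Q = [[0.6396, 0.5490, -0.5381], [-0.6396, -0.0082, -0.7687], [0.4264, -0.8358, -0.3459]], R = [[4.6904, 1.4924, -1.4924], [0.0000, 5.5473, -3.0236], [0.0000, 0.0000, 2.5750]]

e_1 = c_1/‖c_1‖ = (3, -3, 2)/4.6904 = (0.6396, -0.6396, 0.4264).
r_{12} = e_1·c_2 = 1.4924.
u_2 = c_2 − 1.4924·e_1 = (3.0455, -0.0455, -4.6364).
‖u_2‖ = 5.5473, so e_2 = (0.5490, -0.0082, -0.8358).
r_{13} = e_1·c_3 = -1.4924; r_{23} = e_2·c_3 = -3.0236.
u_3 = c_3 + 1.4924·e_1 + 3.0236·e_2 = (-1.3855, -1.9793, -0.8907).
‖u_3‖ = 2.5750, so e_3 = (-0.5381, -0.7687, -0.3459).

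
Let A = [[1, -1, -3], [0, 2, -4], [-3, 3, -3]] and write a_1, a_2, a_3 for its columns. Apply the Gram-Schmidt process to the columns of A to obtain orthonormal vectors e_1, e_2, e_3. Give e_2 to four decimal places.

a_1 = (1, 0, -3); ‖a_1‖ = 3.1623, so e_1 = (0.3162, 0.0000, -0.9487).
e_1·a_2 = 0.3162·(-1) + 0.0000·2 + (-0.9487)·3 = -3.1623.
u_2 = a_2 + 3.1623·e_1 = (0.0000, 2.0000, 0.0000).
‖u_2‖ = 2.0000, so e_2 = (0.0000, 1.0000, 0.0000).

e_2 = (0.0000, 1.0000, 0.0000)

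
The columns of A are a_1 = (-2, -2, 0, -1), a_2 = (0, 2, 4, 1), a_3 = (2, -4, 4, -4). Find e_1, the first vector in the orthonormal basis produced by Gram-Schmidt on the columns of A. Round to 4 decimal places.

e_1 = (-0.6667, -0.6667, 0.0000, -0.3333)

e_1 = a_1/‖a_1‖ = (-2, -2, 0, -1)/3.0000 = (-0.6667, -0.6667, 0.0000, -0.3333).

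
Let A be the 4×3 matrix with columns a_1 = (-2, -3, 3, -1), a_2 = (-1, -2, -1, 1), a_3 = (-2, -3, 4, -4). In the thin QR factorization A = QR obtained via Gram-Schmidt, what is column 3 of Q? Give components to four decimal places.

a_1 = (-2, -3, 3, -1); ‖a_1‖ = 4.7958, so e_1 = (-0.4170, -0.6255, 0.6255, -0.2085).
e_1·a_2 = (-0.4170)·(-1) + (-0.6255)·(-2) + 0.6255·(-1) + (-0.2085)·1 = 0.8341.
u_2 = a_2 − 0.8341·e_1 = (-0.6522, -1.4783, -1.5217, 1.1739).
‖u_2‖ = 2.5108, so e_2 = (-0.2597, -0.5888, -0.6061, 0.4675).
e_1·a_3 = (-0.4170)·(-2) + (-0.6255)·(-3) + 0.6255·4 + (-0.2085)·(-4) = 6.0469; e_2·a_3 = (-0.2597)·(-2) + (-0.5888)·(-3) + (-0.6061)·4 + 0.4675·(-4) = -2.0087.
u_3 = a_3 − 6.0469·e_1 + 2.0087·e_2 = (0.0000, -0.4000, -1.0000, -1.8000).
‖u_3‖ = 2.0976, so e_3 = (0.0000, -0.1907, -0.4767, -0.8581).

e_3 = (0.0000, -0.1907, -0.4767, -0.8581)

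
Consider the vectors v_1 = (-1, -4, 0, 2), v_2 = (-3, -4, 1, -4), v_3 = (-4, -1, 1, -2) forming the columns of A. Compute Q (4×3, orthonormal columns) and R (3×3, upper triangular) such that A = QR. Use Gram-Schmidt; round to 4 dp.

Q = [[-0.2182, -0.4113, -0.8632], [-0.8729, -0.3164, 0.3715], [0.0000, 0.1661, 0.1415], [0.4364, -0.8385, 0.3113]], R = [[4.5826, 2.4004, 0.8729], [0.0000, 6.0198, 3.8049], [0.0000, 0.0000, 2.6002]]

v_1 = (-1, -4, 0, 2); ‖v_1‖ = 4.5826, so q_1 = (-0.2182, -0.8729, 0.0000, 0.4364).
q_1·v_2 = (-0.2182)·(-3) + (-0.8729)·(-4) + 0.0000·1 + 0.4364·(-4) = 2.4004.
u_2 = v_2 − 2.4004·q_1 = (-2.4762, -1.9048, 1.0000, -5.0476).
‖u_2‖ = 6.0198, so q_2 = (-0.4113, -0.3164, 0.1661, -0.8385).
q_1·v_3 = (-0.2182)·(-4) + (-0.8729)·(-1) + 0.0000·1 + 0.4364·(-2) = 0.8729; q_2·v_3 = (-0.4113)·(-4) + (-0.3164)·(-1) + 0.1661·1 + (-0.8385)·(-2) = 3.8049.
u_3 = v_3 − 0.8729·q_1 − 3.8049·q_2 = (-2.2444, 0.9658, 0.3679, 0.8095).
‖u_3‖ = 2.6002, so q_3 = (-0.8632, 0.3715, 0.1415, 0.3113).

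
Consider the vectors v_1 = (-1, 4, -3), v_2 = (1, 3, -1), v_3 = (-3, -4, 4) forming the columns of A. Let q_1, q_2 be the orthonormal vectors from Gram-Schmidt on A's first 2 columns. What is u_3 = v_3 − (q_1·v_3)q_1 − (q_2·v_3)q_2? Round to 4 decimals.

u_3 = (-1.5000, 1.2000, 2.1000)

v_1 = (-1, 4, -3); ‖v_1‖ = 5.0990, so q_1 = (-0.1961, 0.7845, -0.5883).
q_1·v_2 = (-0.1961)·1 + 0.7845·3 + (-0.5883)·(-1) = 2.7456.
u_2 = v_2 − 2.7456·q_1 = (1.5385, 0.8462, 0.6154).
‖u_2‖ = 1.8605, so q_2 = (0.8269, 0.4548, 0.3308).
q_1·v_3 = (-0.1961)·(-3) + 0.7845·(-4) + (-0.5883)·4 = -4.9029; q_2·v_3 = 0.8269·(-3) + 0.4548·(-4) + 0.3308·4 = -2.9768.
u_3 = v_3 + 4.9029·q_1 + 2.9768·q_2 = (-1.5000, 1.2000, 2.1000).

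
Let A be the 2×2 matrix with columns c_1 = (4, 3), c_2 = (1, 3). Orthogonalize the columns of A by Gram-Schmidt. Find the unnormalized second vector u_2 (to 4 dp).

u_2 = (-1.0800, 1.4400)

q_1 = c_1/‖c_1‖ = (4, 3)/5.0000 = (0.8000, 0.6000).
r_{12} = q_1·c_2 = 2.6000.
u_2 = c_2 − 2.6000·q_1 = (-1.0800, 1.4400).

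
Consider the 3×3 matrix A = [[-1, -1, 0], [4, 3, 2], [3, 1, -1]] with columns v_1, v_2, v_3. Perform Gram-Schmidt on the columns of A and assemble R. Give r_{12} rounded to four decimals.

e_1 = v_1/‖v_1‖ = (-1, 4, 3)/5.0990 = (-0.1961, 0.7845, 0.5883).
r_{12} = e_1·v_2 = 3.1379.

r_{12} = 3.1379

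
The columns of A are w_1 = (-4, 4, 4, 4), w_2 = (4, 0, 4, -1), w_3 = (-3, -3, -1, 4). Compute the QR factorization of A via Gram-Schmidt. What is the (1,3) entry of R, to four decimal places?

q_1 = w_1/‖w_1‖ = (-4, 4, 4, 4)/8.0000 = (-0.5000, 0.5000, 0.5000, 0.5000).
r_{13} = q_1·w_3 = 1.5000.

r_{13} = 1.5000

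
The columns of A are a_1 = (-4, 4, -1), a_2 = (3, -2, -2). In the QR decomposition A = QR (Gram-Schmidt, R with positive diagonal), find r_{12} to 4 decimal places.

r_{12} = -3.1334

a_1 = (-4, 4, -1); ‖a_1‖ = 5.7446, so e_1 = (-0.6963, 0.6963, -0.1741).
r_{12} = e_1·a_2 = -3.1334.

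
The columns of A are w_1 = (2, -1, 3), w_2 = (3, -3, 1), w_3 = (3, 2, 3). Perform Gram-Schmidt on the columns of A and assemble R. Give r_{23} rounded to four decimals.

w_1 = (2, -1, 3); ‖w_1‖ = 3.7417, so q_1 = (0.5345, -0.2673, 0.8018).
q_1·w_2 = 0.5345·3 + (-0.2673)·(-3) + 0.8018·1 = 3.2071.
u_2 = w_2 − 3.2071·q_1 = (1.2857, -2.1429, -1.5714).
‖u_2‖ = 2.9520, so q_2 = (0.4355, -0.7259, -0.5323).
r_{23} = q_2·w_3 = -1.7422.

r_{23} = -1.7422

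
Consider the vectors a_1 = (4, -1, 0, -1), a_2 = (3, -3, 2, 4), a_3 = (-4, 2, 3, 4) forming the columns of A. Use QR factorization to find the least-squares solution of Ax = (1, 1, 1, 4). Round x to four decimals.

x = (0.5874, 0.2359, 0.6440)

e_1 = a_1/‖a_1‖ = (4, -1, 0, -1)/4.2426 = (0.9428, -0.2357, 0.0000, -0.2357).
r_{12} = e_1·a_2 = 2.5927.
u_2 = a_2 − 2.5927·e_1 = (0.5556, -2.3889, 2.0000, 4.6111).
‖u_2‖ = 5.5927, so e_2 = (0.0993, -0.4271, 0.3576, 0.8245).
r_{13} = e_1·a_3 = -5.1854; r_{23} = e_2·a_3 = 3.1192.
u_3 = a_3 + 5.1854·e_1 − 3.1192·e_2 = (0.5790, 2.1101, 1.8845, 0.2060).
‖u_3‖ = 2.8951, so e_3 = (0.2000, 0.7288, 0.6509, 0.0712).
Qᵀb = (-0.2357, 3.3278, 1.8645).
Back-substitute: x_3 = 1.8645/2.8951 = 0.6440.
x_2 = (3.3278 − 3.1192·0.6440)/5.5927 = 0.2359.
x_1 = (-0.2357 − 2.5927·0.2359 + 5.1854·0.6440)/4.2426 = 0.5874.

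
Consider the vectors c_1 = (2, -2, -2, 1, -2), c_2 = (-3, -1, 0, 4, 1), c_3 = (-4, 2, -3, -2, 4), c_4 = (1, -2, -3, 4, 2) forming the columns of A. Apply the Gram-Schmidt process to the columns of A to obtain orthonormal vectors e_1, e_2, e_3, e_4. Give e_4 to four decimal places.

c_1 = (2, -2, -2, 1, -2); ‖c_1‖ = 4.1231, so e_1 = (0.4851, -0.4851, -0.4851, 0.2425, -0.4851).
e_1·c_2 = 0.4851·(-3) + (-0.4851)·(-1) + (-0.4851)·0 + 0.2425·4 + (-0.4851)·1 = -0.4851.
u_2 = c_2 + 0.4851·e_1 = (-2.7647, -1.2353, -0.2353, 4.1176, 0.7647).
‖u_2‖ = 5.1735, so e_2 = (-0.5344, -0.2388, -0.0455, 0.7959, 0.1478).
e_1·c_3 = 0.4851·(-4) + (-0.4851)·2 + (-0.4851)·(-3) + 0.2425·(-2) + (-0.4851)·4 = -3.8806; e_2·c_3 = (-0.5344)·(-4) + (-0.2388)·2 + (-0.0455)·(-3) + 0.7959·(-2) + 0.1478·4 = 0.7959.
u_3 = c_3 + 3.8806·e_1 − 0.7959·e_2 = (-1.6923, 0.3077, -4.8462, -1.6923, 2.0000).
‖u_3‖ = 5.7713, so e_3 = (-0.2932, 0.0533, -0.8397, -0.2932, 0.3465).
e_1·c_4 = 0.4851·1 + (-0.4851)·(-2) + (-0.4851)·(-3) + 0.2425·4 + (-0.4851)·2 = 2.9104; e_2·c_4 = (-0.5344)·1 + (-0.2388)·(-2) + (-0.0455)·(-3) + 0.7959·4 + 0.1478·2 = 3.5589; e_3·c_4 = (-0.2932)·1 + 0.0533·(-2) + (-0.8397)·(-3) + (-0.2932)·4 + 0.3465·2 = 1.6394.
u_4 = c_4 − 2.9104·e_1 − 3.5589·e_2 − 1.6394·e_3 = (1.9708, 0.1741, -0.0498, 0.9423, 2.3176).
‖u_4‖ = 3.1900, so e_4 = (0.6178, 0.0546, -0.0156, 0.2954, 0.7265).

e_4 = (0.6178, 0.0546, -0.0156, 0.2954, 0.7265)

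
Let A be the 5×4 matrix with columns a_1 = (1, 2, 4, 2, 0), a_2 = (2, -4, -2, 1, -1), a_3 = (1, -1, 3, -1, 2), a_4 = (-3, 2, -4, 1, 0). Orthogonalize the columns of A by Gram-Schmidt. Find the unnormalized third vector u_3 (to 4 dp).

e_1 = a_1/‖a_1‖ = (1, 2, 4, 2, 0)/5.0000 = (0.2000, 0.4000, 0.8000, 0.4000, 0.0000).
r_{12} = e_1·a_2 = -2.4000.
u_2 = a_2 + 2.4000·e_1 = (2.4800, -3.0400, -0.0800, 1.9600, -1.0000).
‖u_2‖ = 4.4989, so e_2 = (0.5512, -0.6757, -0.0178, 0.4357, -0.2223).
r_{13} = e_1·a_3 = 1.8000; r_{23} = e_2·a_3 = 0.2934.
u_3 = a_3 − 1.8000·e_1 − 0.2934·e_2 = (0.4783, -1.5217, 1.5652, -1.8478, 2.0652).

u_3 = (0.4783, -1.5217, 1.5652, -1.8478, 2.0652)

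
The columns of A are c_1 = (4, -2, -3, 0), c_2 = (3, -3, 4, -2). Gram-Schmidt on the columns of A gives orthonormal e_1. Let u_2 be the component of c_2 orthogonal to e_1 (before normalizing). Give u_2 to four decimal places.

c_1 = (4, -2, -3, 0); ‖c_1‖ = 5.3852, so e_1 = (0.7428, -0.3714, -0.5571, 0.0000).
e_1·c_2 = 0.7428·3 + (-0.3714)·(-3) + (-0.5571)·4 + 0.0000·(-2) = 1.1142.
u_2 = c_2 − 1.1142·e_1 = (2.1724, -2.5862, 4.6207, -2.0000).

u_2 = (2.1724, -2.5862, 4.6207, -2.0000)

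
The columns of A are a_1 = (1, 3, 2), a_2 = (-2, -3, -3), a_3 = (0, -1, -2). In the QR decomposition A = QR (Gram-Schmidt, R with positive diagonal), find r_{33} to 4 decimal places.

r_{33} = 1.1471

a_1 = (1, 3, 2); ‖a_1‖ = 3.7417, so e_1 = (0.2673, 0.8018, 0.5345).
e_1·a_2 = 0.2673·(-2) + 0.8018·(-3) + 0.5345·(-3) = -4.5434.
u_2 = a_2 + 4.5434·e_1 = (-0.7857, 0.6429, -0.5714).
‖u_2‖ = 1.1650, so e_2 = (-0.6745, 0.5518, -0.4905).
e_1·a_3 = 0.2673·0 + 0.8018·(-1) + 0.5345·(-2) = -1.8708; e_2·a_3 = (-0.6745)·0 + 0.5518·(-1) + (-0.4905)·(-2) = 0.4292.
u_3 = a_3 + 1.8708·e_1 − 0.4292·e_2 = (0.7895, 0.2632, -0.7895).
r_{33} = ‖u_3‖ = 1.1471.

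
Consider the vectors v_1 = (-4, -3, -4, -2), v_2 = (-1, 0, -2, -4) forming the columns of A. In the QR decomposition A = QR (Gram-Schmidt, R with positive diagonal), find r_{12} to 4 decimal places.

r_{12} = 2.9814

v_1 = (-4, -3, -4, -2); ‖v_1‖ = 6.7082, so q_1 = (-0.5963, -0.4472, -0.5963, -0.2981).
r_{12} = q_1·v_2 = 2.9814.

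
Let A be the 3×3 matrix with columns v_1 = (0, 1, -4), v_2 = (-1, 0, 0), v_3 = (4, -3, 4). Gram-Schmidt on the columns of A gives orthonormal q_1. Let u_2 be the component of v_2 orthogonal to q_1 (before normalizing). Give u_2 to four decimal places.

u_2 = (-1.0000, 0.0000, 0.0000)

v_1 = (0, 1, -4); ‖v_1‖ = 4.1231, so q_1 = (0.0000, 0.2425, -0.9701).
q_1·v_2 = 0.0000·(-1) + 0.2425·0 + (-0.9701)·0 = 0.0000.
u_2 = v_2 + 0.0000·q_1 = (-1.0000, 0.0000, 0.0000).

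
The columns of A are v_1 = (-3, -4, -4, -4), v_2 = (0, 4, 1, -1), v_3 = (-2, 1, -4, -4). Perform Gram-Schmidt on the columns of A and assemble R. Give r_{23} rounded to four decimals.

v_1 = (-3, -4, -4, -4); ‖v_1‖ = 7.5498, so q_1 = (-0.3974, -0.5298, -0.5298, -0.5298).
q_1·v_2 = (-0.3974)·0 + (-0.5298)·4 + (-0.5298)·1 + (-0.5298)·(-1) = -2.1193.
u_2 = v_2 + 2.1193·q_1 = (-0.8421, 2.8772, -0.1228, -2.1228).
‖u_2‖ = 3.6754, so q_2 = (-0.2291, 0.7828, -0.0334, -0.5776).
r_{23} = q_2·v_3 = 3.6850.

r_{23} = 3.6850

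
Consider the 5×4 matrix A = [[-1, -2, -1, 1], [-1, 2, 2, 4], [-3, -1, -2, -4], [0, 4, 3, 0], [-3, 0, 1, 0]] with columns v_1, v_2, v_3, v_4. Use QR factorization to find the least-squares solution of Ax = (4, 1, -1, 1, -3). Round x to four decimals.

x = (0.1017, 0.8640, -1.5340, 0.7775)

v_1 = (-1, -1, -3, 0, -3); ‖v_1‖ = 4.4721, so q_1 = (-0.2236, -0.2236, -0.6708, 0.0000, -0.6708).
q_1·v_2 = (-0.2236)·(-2) + (-0.2236)·2 + (-0.6708)·(-1) + 0.0000·4 + (-0.6708)·0 = 0.6708.
u_2 = v_2 − 0.6708·q_1 = (-1.8500, 2.1500, -0.5500, 4.0000, 0.4500).
‖u_2‖ = 4.9548, so q_2 = (-0.3734, 0.4339, -0.1110, 0.8073, 0.0908).
q_1·v_3 = (-0.2236)·(-1) + (-0.2236)·2 + (-0.6708)·(-2) + 0.0000·3 + (-0.6708)·1 = 0.4472; q_2·v_3 = (-0.3734)·(-1) + 0.4339·2 + (-0.1110)·(-2) + 0.8073·3 + 0.0908·1 = 3.9759.
u_3 = v_3 − 0.4472·q_1 − 3.9759·q_2 = (0.5845, 0.3747, -1.2587, -0.2098, 0.9389).
‖u_3‖ = 1.7297, so q_3 = (0.3379, 0.2167, -0.7277, -0.1213, 0.5428).
q_1·v_4 = (-0.2236)·1 + (-0.2236)·4 + (-0.6708)·(-4) + 0.0000·0 + (-0.6708)·0 = 1.5652; q_2·v_4 = (-0.3734)·1 + 0.4339·4 + (-0.1110)·(-4) + 0.8073·0 + 0.0908·0 = 1.8063; q_3·v_4 = 0.3379·1 + 0.2167·4 + (-0.7277)·(-4) + (-0.1213)·0 + 0.5428·0 = 4.1152.
u_4 = v_4 − 1.5652·q_1 − 1.8063·q_2 − 4.1152·q_3 = (0.6338, 2.6746, 0.2451, -0.9592, -1.3479).
‖u_4‖ = 3.2174, so q_4 = (0.1970, 0.8313, 0.0762, -0.2981, -0.4189).
Qᵀb = (1.5652, -0.4137, 0.5463, 2.5017).
Back-substitute: x_4 = 2.5017/3.2174 = 0.7775.
x_3 = (0.5463 − 4.1152·0.7775)/1.7297 = -1.5340.
x_2 = (-0.4137 − 3.9759·(-1.5340) − 1.8063·0.7775)/4.9548 = 0.8640.
x_1 = (1.5652 − 0.6708·0.8640 − 0.4472·(-1.5340) − 1.5652·0.7775)/4.4721 = 0.1017.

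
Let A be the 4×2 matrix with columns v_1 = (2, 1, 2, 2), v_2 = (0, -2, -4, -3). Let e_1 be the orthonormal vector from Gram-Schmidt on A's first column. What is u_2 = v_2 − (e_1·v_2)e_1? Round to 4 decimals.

e_1 = v_1/‖v_1‖ = (2, 1, 2, 2)/3.6056 = (0.5547, 0.2774, 0.5547, 0.5547).
r_{12} = e_1·v_2 = -4.4376.
u_2 = v_2 + 4.4376·e_1 = (2.4615, -0.7692, -1.5385, -0.5385).

u_2 = (2.4615, -0.7692, -1.5385, -0.5385)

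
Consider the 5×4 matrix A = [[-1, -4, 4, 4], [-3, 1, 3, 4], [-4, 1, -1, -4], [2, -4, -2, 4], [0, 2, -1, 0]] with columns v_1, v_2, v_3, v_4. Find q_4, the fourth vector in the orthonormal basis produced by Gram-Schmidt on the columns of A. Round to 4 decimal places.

q_1 = v_1/‖v_1‖ = (-1, -3, -4, 2, 0)/5.4772 = (-0.1826, -0.5477, -0.7303, 0.3651, 0.0000).
r_{12} = q_1·v_2 = -2.0083.
u_2 = v_2 + 2.0083·q_1 = (-4.3667, -0.1000, -0.4667, -3.2667, 2.0000).
‖u_2‖ = 5.8281, so q_2 = (-0.7492, -0.0172, -0.0801, -0.5605, 0.3432).
r_{13} = q_1·v_3 = -2.3735; r_{23} = q_2·v_3 = -2.1905.
u_3 = v_3 + 2.3735·q_1 + 2.1905·q_2 = (1.9254, 1.6624, -2.9087, -2.3611, -0.2483).
‖u_3‖ = 4.5352, so q_3 = (0.4245, 0.3666, -0.6414, -0.5206, -0.0547).
r_{14} = q_1·v_4 = 1.4606; r_{24} = q_2·v_4 = -4.9873; r_{34} = q_3·v_4 = 3.6474.
u_4 = v_4 − 1.4606·q_1 + 4.9873·q_2 − 3.6474·q_3 = (-1.0186, 3.3775, -0.9934, 2.5702, 1.9112).
‖u_4‖ = 4.8672, so q_4 = (-0.2093, 0.6939, -0.2041, 0.5281, 0.3927).

q_4 = (-0.2093, 0.6939, -0.2041, 0.5281, 0.3927)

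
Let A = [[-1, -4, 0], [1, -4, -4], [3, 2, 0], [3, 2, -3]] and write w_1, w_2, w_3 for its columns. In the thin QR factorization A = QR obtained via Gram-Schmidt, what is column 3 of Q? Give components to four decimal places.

w_1 = (-1, 1, 3, 3); ‖w_1‖ = 4.4721, so q_1 = (-0.2236, 0.2236, 0.6708, 0.6708).
q_1·w_2 = (-0.2236)·(-4) + 0.2236·(-4) + 0.6708·2 + 0.6708·2 = 2.6833.
u_2 = w_2 − 2.6833·q_1 = (-3.4000, -4.6000, 0.2000, 0.2000).
‖u_2‖ = 5.7271, so q_2 = (-0.5937, -0.8032, 0.0349, 0.0349).
q_1·w_3 = (-0.2236)·0 + 0.2236·(-4) + 0.6708·0 + 0.6708·(-3) = -2.9069; q_2·w_3 = (-0.5937)·0 + (-0.8032)·(-4) + 0.0349·0 + 0.0349·(-3) = 3.1080.
u_3 = w_3 + 2.9069·q_1 − 3.1080·q_2 = (1.1951, -0.8537, 1.8415, -1.1585).
‖u_3‖ = 2.6249, so q_3 = (0.4553, -0.3252, 0.7015, -0.4414).

q_3 = (0.4553, -0.3252, 0.7015, -0.4414)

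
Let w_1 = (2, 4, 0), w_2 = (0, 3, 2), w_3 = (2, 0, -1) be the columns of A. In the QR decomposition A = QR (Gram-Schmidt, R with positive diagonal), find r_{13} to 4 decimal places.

r_{13} = 0.8944

q_1 = w_1/‖w_1‖ = (2, 4, 0)/4.4721 = (0.4472, 0.8944, 0.0000).
r_{13} = q_1·w_3 = 0.8944.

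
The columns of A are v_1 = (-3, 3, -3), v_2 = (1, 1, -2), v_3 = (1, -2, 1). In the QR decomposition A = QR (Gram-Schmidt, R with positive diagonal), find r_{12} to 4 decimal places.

r_{12} = 1.1547

v_1 = (-3, 3, -3); ‖v_1‖ = 5.1962, so q_1 = (-0.5774, 0.5774, -0.5774).
r_{12} = q_1·v_2 = 1.1547.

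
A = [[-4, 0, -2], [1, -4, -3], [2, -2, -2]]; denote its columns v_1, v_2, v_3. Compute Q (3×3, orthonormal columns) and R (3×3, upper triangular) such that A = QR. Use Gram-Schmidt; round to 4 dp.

Q = [[-0.8729, -0.3701, -0.3180], [0.2182, -0.8790, 0.4240], [0.4364, -0.3007, -0.8480]], R = [[4.5826, -1.7457, 0.2182], [0.0000, 4.1173, 3.9785], [0.0000, 0.0000, 1.0600]]

e_1 = v_1/‖v_1‖ = (-4, 1, 2)/4.5826 = (-0.8729, 0.2182, 0.4364).
r_{12} = e_1·v_2 = -1.7457.
u_2 = v_2 + 1.7457·e_1 = (-1.5238, -3.6190, -1.2381).
‖u_2‖ = 4.1173, so e_2 = (-0.3701, -0.8790, -0.3007).
r_{13} = e_1·v_3 = 0.2182; r_{23} = e_2·v_3 = 3.9785.
u_3 = v_3 − 0.2182·e_1 − 3.9785·e_2 = (-0.3371, 0.4494, -0.8989).
‖u_3‖ = 1.0600, so e_3 = (-0.3180, 0.4240, -0.8480).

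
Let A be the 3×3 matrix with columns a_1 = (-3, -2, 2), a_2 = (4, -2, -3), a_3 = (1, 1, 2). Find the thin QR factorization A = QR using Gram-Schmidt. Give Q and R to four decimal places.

a_1 = (-3, -2, 2); ‖a_1‖ = 4.1231, so e_1 = (-0.7276, -0.4851, 0.4851).
e_1·a_2 = (-0.7276)·4 + (-0.4851)·(-2) + 0.4851·(-3) = -3.3955.
u_2 = a_2 + 3.3955·e_1 = (1.5294, -3.6471, -1.3529).
‖u_2‖ = 4.1798, so e_2 = (0.3659, -0.8725, -0.3237).
e_1·a_3 = (-0.7276)·1 + (-0.4851)·1 + 0.4851·2 = -0.2425; e_2·a_3 = 0.3659·1 + (-0.8725)·1 + (-0.3237)·2 = -1.1540.
u_3 = a_3 + 0.2425·e_1 + 1.1540·e_2 = (1.2458, -0.1246, 1.7441).
‖u_3‖ = 2.1470, so e_3 = (0.5803, -0.0580, 0.8124).

Q = [[-0.7276, 0.3659, 0.5803], [-0.4851, -0.8725, -0.0580], [0.4851, -0.3237, 0.8124]], R = [[4.1231, -3.3955, -0.2425], [0.0000, 4.1798, -1.1540], [0.0000, 0.0000, 2.1470]]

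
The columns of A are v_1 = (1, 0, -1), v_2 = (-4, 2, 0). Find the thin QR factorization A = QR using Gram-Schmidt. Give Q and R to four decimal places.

e_1 = v_1/‖v_1‖ = (1, 0, -1)/1.4142 = (0.7071, 0.0000, -0.7071).
r_{12} = e_1·v_2 = -2.8284.
u_2 = v_2 + 2.8284·e_1 = (-2.0000, 2.0000, -2.0000).
‖u_2‖ = 3.4641, so e_2 = (-0.5774, 0.5774, -0.5774).

Q = [[0.7071, -0.5774], [0.0000, 0.5774], [-0.7071, -0.5774]], R = [[1.4142, -2.8284], [0.0000, 3.4641]]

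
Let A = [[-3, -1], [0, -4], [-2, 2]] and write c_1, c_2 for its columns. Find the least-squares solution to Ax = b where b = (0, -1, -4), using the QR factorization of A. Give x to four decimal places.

e_1 = c_1/‖c_1‖ = (-3, 0, -2)/3.6056 = (-0.8321, 0.0000, -0.5547).
r_{12} = e_1·c_2 = -0.2774.
u_2 = c_2 + 0.2774·e_1 = (-1.2308, -4.0000, 1.8462).
‖u_2‖ = 4.5742, so e_2 = (-0.2691, -0.8745, 0.4036).
Qᵀb = (2.2188, -0.7399).
Back-substitute: x_2 = -0.7399/4.5742 = -0.1618.
x_1 = (2.2188 + 0.2774·(-0.1618))/3.6056 = 0.6029.

x = (0.6029, -0.1618)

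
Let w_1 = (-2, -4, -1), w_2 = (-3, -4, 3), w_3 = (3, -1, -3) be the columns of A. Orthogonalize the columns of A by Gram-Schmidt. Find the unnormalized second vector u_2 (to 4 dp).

u_2 = (-1.1905, -0.3810, 3.9048)

q_1 = w_1/‖w_1‖ = (-2, -4, -1)/4.5826 = (-0.4364, -0.8729, -0.2182).
r_{12} = q_1·w_2 = 4.1461.
u_2 = w_2 − 4.1461·q_1 = (-1.1905, -0.3810, 3.9048).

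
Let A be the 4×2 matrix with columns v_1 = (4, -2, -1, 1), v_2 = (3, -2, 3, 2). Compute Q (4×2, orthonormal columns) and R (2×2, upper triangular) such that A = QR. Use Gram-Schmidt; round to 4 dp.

q_1 = v_1/‖v_1‖ = (4, -2, -1, 1)/4.6904 = (0.8528, -0.4264, -0.2132, 0.2132).
r_{12} = q_1·v_2 = 3.1980.
u_2 = v_2 − 3.1980·q_1 = (0.2727, -0.6364, 3.6818, 1.3182).
‖u_2‖ = 3.9715, so q_2 = (0.0687, -0.1602, 0.9271, 0.3319).

Q = [[0.8528, 0.0687], [-0.4264, -0.1602], [-0.2132, 0.9271], [0.2132, 0.3319]], R = [[4.6904, 3.1980], [0.0000, 3.9715]]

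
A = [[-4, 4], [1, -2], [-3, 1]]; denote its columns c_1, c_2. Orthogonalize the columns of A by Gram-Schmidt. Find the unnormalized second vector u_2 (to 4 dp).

c_1 = (-4, 1, -3); ‖c_1‖ = 5.0990, so e_1 = (-0.7845, 0.1961, -0.5883).
e_1·c_2 = (-0.7845)·4 + 0.1961·(-2) + (-0.5883)·1 = -4.1184.
u_2 = c_2 + 4.1184·e_1 = (0.7692, -1.1923, -1.4231).

u_2 = (0.7692, -1.1923, -1.4231)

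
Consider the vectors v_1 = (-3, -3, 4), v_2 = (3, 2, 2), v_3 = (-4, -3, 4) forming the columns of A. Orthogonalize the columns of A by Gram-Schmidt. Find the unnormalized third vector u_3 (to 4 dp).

u_3 = (-0.3705, 0.4764, 0.0794)

v_1 = (-3, -3, 4); ‖v_1‖ = 5.8310, so e_1 = (-0.5145, -0.5145, 0.6860).
e_1·v_2 = (-0.5145)·3 + (-0.5145)·2 + 0.6860·2 = -1.2005.
u_2 = v_2 + 1.2005·e_1 = (2.3824, 1.3824, 2.8235).
‖u_2‖ = 3.9445, so e_2 = (0.6040, 0.3505, 0.7158).
e_1·v_3 = (-0.5145)·(-4) + (-0.5145)·(-3) + 0.6860·4 = 6.3454; e_2·v_3 = 0.6040·(-4) + 0.3505·(-3) + 0.7158·4 = -0.6040.
u_3 = v_3 − 6.3454·e_1 + 0.6040·e_2 = (-0.3705, 0.4764, 0.0794).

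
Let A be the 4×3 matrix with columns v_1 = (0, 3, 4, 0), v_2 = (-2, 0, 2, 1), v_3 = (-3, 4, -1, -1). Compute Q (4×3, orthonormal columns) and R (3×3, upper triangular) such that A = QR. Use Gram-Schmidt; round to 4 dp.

Q = [[0.0000, -0.7881, -0.5796], [0.6000, -0.3783, 0.6286], [0.8000, 0.2837, -0.4714], [0.0000, 0.3941, -0.2162]], R = [[5.0000, 1.6000, 1.6000], [0.0000, 2.5377, 0.1734], [0.0000, 0.0000, 4.9406]]

e_1 = v_1/‖v_1‖ = (0, 3, 4, 0)/5.0000 = (0.0000, 0.6000, 0.8000, 0.0000).
r_{12} = e_1·v_2 = 1.6000.
u_2 = v_2 − 1.6000·e_1 = (-2.0000, -0.9600, 0.7200, 1.0000).
‖u_2‖ = 2.5377, so e_2 = (-0.7881, -0.3783, 0.2837, 0.3941).
r_{13} = e_1·v_3 = 1.6000; r_{23} = e_2·v_3 = 0.1734.
u_3 = v_3 − 1.6000·e_1 − 0.1734·e_2 = (-2.8634, 3.1056, -2.3292, -1.0683).
‖u_3‖ = 4.9406, so e_3 = (-0.5796, 0.6286, -0.4714, -0.2162).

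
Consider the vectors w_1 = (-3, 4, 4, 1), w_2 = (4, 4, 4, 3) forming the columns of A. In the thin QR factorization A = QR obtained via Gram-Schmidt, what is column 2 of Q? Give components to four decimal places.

w_1 = (-3, 4, 4, 1); ‖w_1‖ = 6.4807, so e_1 = (-0.4629, 0.6172, 0.6172, 0.1543).
e_1·w_2 = (-0.4629)·4 + 0.6172·4 + 0.6172·4 + 0.1543·3 = 3.5490.
u_2 = w_2 − 3.5490·e_1 = (5.6429, 1.8095, 1.8095, 2.4524).
‖u_2‖ = 6.6637, so e_2 = (0.8468, 0.2715, 0.2715, 0.3680).

e_2 = (0.8468, 0.2715, 0.2715, 0.3680)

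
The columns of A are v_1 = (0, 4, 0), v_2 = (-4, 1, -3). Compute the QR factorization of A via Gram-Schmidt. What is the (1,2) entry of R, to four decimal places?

r_{12} = 1.0000

v_1 = (0, 4, 0); ‖v_1‖ = 4.0000, so e_1 = (0.0000, 1.0000, 0.0000).
r_{12} = e_1·v_2 = 1.0000.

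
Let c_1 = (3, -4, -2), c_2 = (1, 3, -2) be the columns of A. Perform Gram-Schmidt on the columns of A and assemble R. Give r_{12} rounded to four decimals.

r_{12} = -0.9285

c_1 = (3, -4, -2); ‖c_1‖ = 5.3852, so e_1 = (0.5571, -0.7428, -0.3714).
r_{12} = e_1·c_2 = -0.9285.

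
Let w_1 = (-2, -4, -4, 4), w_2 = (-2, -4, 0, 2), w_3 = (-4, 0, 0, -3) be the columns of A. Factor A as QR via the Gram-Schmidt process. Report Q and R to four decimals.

w_1 = (-2, -4, -4, 4); ‖w_1‖ = 7.2111, so q_1 = (-0.2774, -0.5547, -0.5547, 0.5547).
q_1·w_2 = (-0.2774)·(-2) + (-0.5547)·(-4) + (-0.5547)·0 + 0.5547·2 = 3.8829.
u_2 = w_2 − 3.8829·q_1 = (-0.9231, -1.8462, 2.1538, -0.1538).
‖u_2‖ = 2.9872, so q_2 = (-0.3090, -0.6180, 0.7210, -0.0515).
q_1·w_3 = (-0.2774)·(-4) + (-0.5547)·0 + (-0.5547)·0 + 0.5547·(-3) = -0.5547; q_2·w_3 = (-0.3090)·(-4) + (-0.6180)·0 + 0.7210·0 + (-0.0515)·(-3) = 1.3906.
u_3 = w_3 + 0.5547·q_1 − 1.3906·q_2 = (-3.7241, 0.5517, -1.3103, -2.6207).
‖u_3‖ = 4.7706, so q_3 = (-0.7806, 0.1157, -0.2747, -0.5493).

Q = [[-0.2774, -0.3090, -0.7806], [-0.5547, -0.6180, 0.1157], [-0.5547, 0.7210, -0.2747], [0.5547, -0.0515, -0.5493]], R = [[7.2111, 3.8829, -0.5547], [0.0000, 2.9872, 1.3906], [0.0000, 0.0000, 4.7706]]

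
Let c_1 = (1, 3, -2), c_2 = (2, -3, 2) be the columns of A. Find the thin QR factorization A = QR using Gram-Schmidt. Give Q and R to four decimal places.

Q = [[0.2673, 0.9636], [0.8018, -0.2224], [-0.5345, 0.1482]], R = [[3.7417, -2.9399], [0.0000, 2.8909]]

c_1 = (1, 3, -2); ‖c_1‖ = 3.7417, so e_1 = (0.2673, 0.8018, -0.5345).
e_1·c_2 = 0.2673·2 + 0.8018·(-3) + (-0.5345)·2 = -2.9399.
u_2 = c_2 + 2.9399·e_1 = (2.7857, -0.6429, 0.4286).
‖u_2‖ = 2.8909, so e_2 = (0.9636, -0.2224, 0.1482).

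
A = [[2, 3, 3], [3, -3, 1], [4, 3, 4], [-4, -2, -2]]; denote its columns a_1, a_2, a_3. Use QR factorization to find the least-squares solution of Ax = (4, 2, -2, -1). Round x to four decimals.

a_1 = (2, 3, 4, -4); ‖a_1‖ = 6.7082, so e_1 = (0.2981, 0.4472, 0.5963, -0.5963).
e_1·a_2 = 0.2981·3 + 0.4472·(-3) + 0.5963·3 + (-0.5963)·(-2) = 2.5342.
u_2 = a_2 − 2.5342·e_1 = (2.2444, -4.1333, 1.4889, -0.4889).
‖u_2‖ = 4.9576, so e_2 = (0.4527, -0.8337, 0.3003, -0.0986).
e_1·a_3 = 0.2981·3 + 0.4472·1 + 0.5963·4 + (-0.5963)·(-2) = 4.9193; e_2·a_3 = 0.4527·3 + (-0.8337)·1 + 0.3003·4 + (-0.0986)·(-2) = 1.9230.
u_3 = a_3 − 4.9193·e_1 − 1.9230·e_2 = (0.6627, 0.4033, 0.4892, 1.1230).
‖u_3‖ = 1.4499, so e_3 = (0.4571, 0.2781, 0.3374, 0.7745).
Qᵀb = (1.4907, -0.3586, 0.9354).
Back-substitute: x_3 = 0.9354/1.4499 = 0.6452.
x_2 = (-0.3586 − 1.9230·0.6452)/4.9576 = -0.3226.
x_1 = (1.4907 − 2.5342·(-0.3226) − 4.9193·0.6452)/6.7082 = -0.1290.

x = (-0.1290, -0.3226, 0.6452)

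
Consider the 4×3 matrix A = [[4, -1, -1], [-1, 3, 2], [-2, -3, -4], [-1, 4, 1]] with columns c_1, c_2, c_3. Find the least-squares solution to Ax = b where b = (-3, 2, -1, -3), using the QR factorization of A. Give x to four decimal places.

x = (-0.7508, -1.1778, 1.6292)

c_1 = (4, -1, -2, -1); ‖c_1‖ = 4.6904, so e_1 = (0.8528, -0.2132, -0.4264, -0.2132).
e_1·c_2 = 0.8528·(-1) + (-0.2132)·3 + (-0.4264)·(-3) + (-0.2132)·4 = -1.0660.
u_2 = c_2 + 1.0660·e_1 = (-0.0909, 2.7727, -3.4545, 3.7727).
‖u_2‖ = 5.8192, so e_2 = (-0.0156, 0.4765, -0.5936, 0.6483).
e_1·c_3 = 0.8528·(-1) + (-0.2132)·2 + (-0.4264)·(-4) + (-0.2132)·1 = 0.2132; e_2·c_3 = (-0.0156)·(-1) + 0.4765·2 + (-0.5936)·(-4) + 0.6483·1 = 3.9915.
u_3 = c_3 − 0.2132·e_1 − 3.9915·e_2 = (-1.1195, 0.1436, -1.5396, -1.5423).
‖u_3‖ = 2.4541, so e_3 = (-0.4562, 0.0585, -0.6273, -0.6284).
Qᵀb = (-1.9188, -0.3515, 3.9982).
Back-substitute: x_3 = 3.9982/2.4541 = 1.6292.
x_2 = (-0.3515 − 3.9915·1.6292)/5.8192 = -1.1778.
x_1 = (-1.9188 + 1.0660·(-1.1778) − 0.2132·1.6292)/4.6904 = -0.7508.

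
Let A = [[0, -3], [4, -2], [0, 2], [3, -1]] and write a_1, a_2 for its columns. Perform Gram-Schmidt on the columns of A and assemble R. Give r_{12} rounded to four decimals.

q_1 = a_1/‖a_1‖ = (0, 4, 0, 3)/5.0000 = (0.0000, 0.8000, 0.0000, 0.6000).
r_{12} = q_1·a_2 = -2.2000.

r_{12} = -2.2000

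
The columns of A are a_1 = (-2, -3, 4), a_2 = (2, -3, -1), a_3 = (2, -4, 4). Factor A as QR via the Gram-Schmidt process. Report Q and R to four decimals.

a_1 = (-2, -3, 4); ‖a_1‖ = 5.3852, so e_1 = (-0.3714, -0.5571, 0.7428).
e_1·a_2 = (-0.3714)·2 + (-0.5571)·(-3) + 0.7428·(-1) = 0.1857.
u_2 = a_2 − 0.1857·e_1 = (2.0690, -2.8966, -1.1379).
‖u_2‖ = 3.7370, so e_2 = (0.5536, -0.7751, -0.3045).
e_1·a_3 = (-0.3714)·2 + (-0.5571)·(-4) + 0.7428·4 = 4.4567; e_2·a_3 = 0.5536·2 + (-0.7751)·(-4) + (-0.3045)·4 = 2.9896.
u_3 = a_3 − 4.4567·e_1 − 2.9896·e_2 = (2.0000, 0.8000, 1.6000).
‖u_3‖ = 2.6833, so e_3 = (0.7454, 0.2981, 0.5963).

Q = [[-0.3714, 0.5536, 0.7454], [-0.5571, -0.7751, 0.2981], [0.7428, -0.3045, 0.5963]], R = [[5.3852, 0.1857, 4.4567], [0.0000, 3.7370, 2.9896], [0.0000, 0.0000, 2.6833]]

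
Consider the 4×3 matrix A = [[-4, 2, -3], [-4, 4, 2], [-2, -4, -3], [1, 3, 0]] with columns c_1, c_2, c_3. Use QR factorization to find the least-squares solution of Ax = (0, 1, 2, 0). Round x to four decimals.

c_1 = (-4, -4, -2, 1); ‖c_1‖ = 6.0828, so e_1 = (-0.6576, -0.6576, -0.3288, 0.1644).
e_1·c_2 = (-0.6576)·2 + (-0.6576)·4 + (-0.3288)·(-4) + 0.1644·3 = -2.1372.
u_2 = c_2 + 2.1372·e_1 = (0.5946, 2.5946, -4.7027, 3.3514).
‖u_2‖ = 6.3587, so e_2 = (0.0935, 0.4080, -0.7396, 0.5271).
e_1·c_3 = (-0.6576)·(-3) + (-0.6576)·2 + (-0.3288)·(-3) + 0.1644·0 = 1.6440; e_2·c_3 = 0.0935·(-3) + 0.4080·2 + (-0.7396)·(-3) + 0.5271·0 = 2.7543.
u_3 = c_3 − 1.6440·e_1 − 2.7543·e_2 = (-2.1765, 1.9572, -0.4225, -1.7219).
‖u_3‖ = 3.4222, so e_3 = (-0.6360, 0.5719, -0.1234, -0.5032).
Qᵀb = (-1.3152, -1.0711, 0.3250).
Back-substitute: x_3 = 0.3250/3.4222 = 0.0950.
x_2 = (-1.0711 − 2.7543·0.0950)/6.3587 = -0.2096.
x_1 = (-1.3152 + 2.1372·(-0.2096) − 1.6440·0.0950)/6.0828 = -0.3155.

x = (-0.3155, -0.2096, 0.0950)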